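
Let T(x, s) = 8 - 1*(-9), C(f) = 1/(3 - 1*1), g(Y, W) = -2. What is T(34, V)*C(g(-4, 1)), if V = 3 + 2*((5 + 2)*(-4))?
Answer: 17/2 ≈ 8.5000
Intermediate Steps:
C(f) = ½ (C(f) = 1/(3 - 1) = 1/2 = ½)
V = -53 (V = 3 + 2*(7*(-4)) = 3 + 2*(-28) = 3 - 56 = -53)
T(x, s) = 17 (T(x, s) = 8 + 9 = 17)
T(34, V)*C(g(-4, 1)) = 17*(½) = 17/2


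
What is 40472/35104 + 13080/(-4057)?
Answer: -36870677/17802116 ≈ -2.0711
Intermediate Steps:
40472/35104 + 13080/(-4057) = 40472*(1/35104) + 13080*(-1/4057) = 5059/4388 - 13080/4057 = -36870677/17802116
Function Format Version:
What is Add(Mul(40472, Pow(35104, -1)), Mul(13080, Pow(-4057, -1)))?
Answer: Rational(-36870677, 17802116) ≈ -2.0711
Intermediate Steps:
Add(Mul(40472, Pow(35104, -1)), Mul(13080, Pow(-4057, -1))) = Add(Mul(40472, Rational(1, 35104)), Mul(13080, Rational(-1, 4057))) = Add(Rational(5059, 4388), Rational(-13080, 4057)) = Rational(-36870677, 17802116)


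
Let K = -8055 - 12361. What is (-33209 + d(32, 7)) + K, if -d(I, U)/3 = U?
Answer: -53646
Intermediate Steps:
K = -20416
d(I, U) = -3*U
(-33209 + d(32, 7)) + K = (-33209 - 3*7) - 20416 = (-33209 - 21) - 20416 = -33230 - 20416 = -53646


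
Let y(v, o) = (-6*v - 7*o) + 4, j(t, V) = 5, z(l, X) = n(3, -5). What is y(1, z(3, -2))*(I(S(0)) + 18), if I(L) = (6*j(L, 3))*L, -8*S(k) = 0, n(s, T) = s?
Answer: -414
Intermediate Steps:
z(l, X) = 3
S(k) = 0 (S(k) = -⅛*0 = 0)
y(v, o) = 4 - 7*o - 6*v (y(v, o) = (-7*o - 6*v) + 4 = 4 - 7*o - 6*v)
I(L) = 30*L (I(L) = (6*5)*L = 30*L)
y(1, z(3, -2))*(I(S(0)) + 18) = (4 - 7*3 - 6*1)*(30*0 + 18) = (4 - 21 - 6)*(0 + 18) = -23*18 = -414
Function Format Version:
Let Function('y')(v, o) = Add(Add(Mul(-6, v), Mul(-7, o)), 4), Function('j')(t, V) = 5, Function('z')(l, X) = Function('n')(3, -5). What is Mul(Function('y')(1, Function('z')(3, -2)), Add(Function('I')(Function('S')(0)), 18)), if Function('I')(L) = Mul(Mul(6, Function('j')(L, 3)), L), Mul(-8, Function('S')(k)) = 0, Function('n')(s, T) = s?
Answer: -414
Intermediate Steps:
Function('z')(l, X) = 3
Function('S')(k) = 0 (Function('S')(k) = Mul(Rational(-1, 8), 0) = 0)
Function('y')(v, o) = Add(4, Mul(-7, o), Mul(-6, v)) (Function('y')(v, o) = Add(Add(Mul(-7, o), Mul(-6, v)), 4) = Add(4, Mul(-7, o), Mul(-6, v)))
Function('I')(L) = Mul(30, L) (Function('I')(L) = Mul(Mul(6, 5), L) = Mul(30, L))
Mul(Function('y')(1, Function('z')(3, -2)), Add(Function('I')(Function('S')(0)), 18)) = Mul(Add(4, Mul(-7, 3), Mul(-6, 1)), Add(Mul(30, 0), 18)) = Mul(Add(4, -21, -6), Add(0, 18)) = Mul(-23, 18) = -414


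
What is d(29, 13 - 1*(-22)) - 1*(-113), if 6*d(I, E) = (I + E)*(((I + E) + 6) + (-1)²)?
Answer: 2611/3 ≈ 870.33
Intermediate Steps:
d(I, E) = (E + I)*(7 + E + I)/6 (d(I, E) = ((I + E)*(((I + E) + 6) + (-1)²))/6 = ((E + I)*(((E + I) + 6) + 1))/6 = ((E + I)*((6 + E + I) + 1))/6 = ((E + I)*(7 + E + I))/6 = (E + I)*(7 + E + I)/6)
d(29, 13 - 1*(-22)) - 1*(-113) = ((13 - 1*(-22))²/6 + (⅙)*29² + 7*(13 - 1*(-22))/6 + (7/6)*29 + (⅓)*(13 - 1*(-22))*29) - 1*(-113) = ((13 + 22)²/6 + (⅙)*841 + 7*(13 + 22)/6 + 203/6 + (⅓)*(13 + 22)*29) + 113 = ((⅙)*35² + 841/6 + (7/6)*35 + 203/6 + (⅓)*35*29) + 113 = ((⅙)*1225 + 841/6 + 245/6 + 203/6 + 1015/3) + 113 = (1225/6 + 841/6 + 245/6 + 203/6 + 1015/3) + 113 = 2272/3 + 113 = 2611/3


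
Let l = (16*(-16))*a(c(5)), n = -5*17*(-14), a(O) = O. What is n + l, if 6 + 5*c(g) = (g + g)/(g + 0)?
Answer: 6974/5 ≈ 1394.8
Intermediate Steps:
c(g) = -⅘ (c(g) = -6/5 + ((g + g)/(g + 0))/5 = -6/5 + ((2*g)/g)/5 = -6/5 + (⅕)*2 = -6/5 + ⅖ = -⅘)
n = 1190 (n = -85*(-14) = 1190)
l = 1024/5 (l = (16*(-16))*(-⅘) = -256*(-⅘) = 1024/5 ≈ 204.80)
n + l = 1190 + 1024/5 = 6974/5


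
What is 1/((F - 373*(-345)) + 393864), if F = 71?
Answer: 1/522620 ≈ 1.9134e-6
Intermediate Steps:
1/((F - 373*(-345)) + 393864) = 1/((71 - 373*(-345)) + 393864) = 1/((71 + 128685) + 393864) = 1/(128756 + 393864) = 1/522620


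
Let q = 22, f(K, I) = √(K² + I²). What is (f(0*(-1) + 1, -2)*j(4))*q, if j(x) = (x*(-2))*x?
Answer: -704*√5 ≈ -1574.2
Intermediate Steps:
j(x) = -2*x² (j(x) = (-2*x)*x = -2*x²)
f(K, I) = √(I² + K²)
(f(0*(-1) + 1, -2)*j(4))*q = (√((-2)² + (0*(-1) + 1)²)*(-2*4²))*22 = (√(4 + (0 + 1)²)*(-2*16))*22 = (√(4 + 1²)*(-32))*22 = (√(4 + 1)*(-32))*22 = (√5*(-32))*22 = -32*√5*22 = -704*√5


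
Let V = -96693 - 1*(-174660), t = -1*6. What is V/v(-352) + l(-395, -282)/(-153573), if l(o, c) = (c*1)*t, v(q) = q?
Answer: -3991407225/18019232 ≈ -221.51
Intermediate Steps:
t = -6
l(o, c) = -6*c (l(o, c) = (c*1)*(-6) = c*(-6) = -6*c)
V = 77967 (V = -96693 + 174660 = 77967)
V/v(-352) + l(-395, -282)/(-153573) = 77967/(-352) - 6*(-282)/(-153573) = 77967*(-1/352) + 1692*(-1/153573) = -77967/352 - 564/51191 = -3991407225/18019232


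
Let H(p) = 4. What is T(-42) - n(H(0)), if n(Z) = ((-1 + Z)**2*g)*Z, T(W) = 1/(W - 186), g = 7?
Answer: -57457/228 ≈ -252.00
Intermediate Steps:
T(W) = 1/(-186 + W)
n(Z) = 7*Z*(-1 + Z)**2 (n(Z) = ((-1 + Z)**2*7)*Z = (7*(-1 + Z)**2)*Z = 7*Z*(-1 + Z)**2)
T(-42) - n(H(0)) = 1/(-186 - 42) - 7*4*(-1 + 4)**2 = 1/(-228) - 7*4*3**2 = -1/228 - 7*4*9 = -1/228 - 1*252 = -1/228 - 252 = -57457/228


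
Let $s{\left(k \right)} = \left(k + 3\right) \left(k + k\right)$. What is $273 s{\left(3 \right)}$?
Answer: $9828$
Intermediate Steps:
$s{\left(k \right)} = 2 k \left(3 + k\right)$ ($s{\left(k \right)} = \left(3 + k\right) 2 k = 2 k \left(3 + k\right)$)
$273 s{\left(3 \right)} = 273 \cdot 2 \cdot 3 \left(3 + 3\right) = 273 \cdot 2 \cdot 3 \cdot 6 = 273 \cdot 36 = 9828$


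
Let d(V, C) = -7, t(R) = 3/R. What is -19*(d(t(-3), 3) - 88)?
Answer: 1805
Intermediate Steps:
-19*(d(t(-3), 3) - 88) = -19*(-7 - 88) = -19*(-95) = 1805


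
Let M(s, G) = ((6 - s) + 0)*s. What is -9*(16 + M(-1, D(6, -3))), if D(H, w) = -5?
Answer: -81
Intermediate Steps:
M(s, G) = s*(6 - s) (M(s, G) = (6 - s)*s = s*(6 - s))
-9*(16 + M(-1, D(6, -3))) = -9*(16 - (6 - 1*(-1))) = -9*(16 - (6 + 1)) = -9*(16 - 1*7) = -9*(16 - 7) = -9*9 = -81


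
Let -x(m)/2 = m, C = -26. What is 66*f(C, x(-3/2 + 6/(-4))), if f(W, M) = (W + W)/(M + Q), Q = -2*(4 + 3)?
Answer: 429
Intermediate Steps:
Q = -14 (Q = -2*7 = -14)
x(m) = -2*m
f(W, M) = 2*W/(-14 + M) (f(W, M) = (W + W)/(M - 14) = (2*W)/(-14 + M) = 2*W/(-14 + M))
66*f(C, x(-3/2 + 6/(-4))) = 66*(2*(-26)/(-14 - 2*(-3/2 + 6/(-4)))) = 66*(2*(-26)/(-14 - 2*(-3*1/2 + 6*(-1/4)))) = 66*(2*(-26)/(-14 - 2*(-3/2 - 3/2))) = 66*(2*(-26)/(-14 - 2*(-3))) = 66*(2*(-26)/(-14 + 6)) = 66*(2*(-26)/(-8)) = 66*(2*(-26)*(-1/8)) = 66*(13/2) = 429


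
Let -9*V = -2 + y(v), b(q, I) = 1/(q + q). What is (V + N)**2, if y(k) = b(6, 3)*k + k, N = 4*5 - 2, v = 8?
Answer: 217156/729 ≈ 297.88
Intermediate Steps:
b(q, I) = 1/(2*q)
N = 18 (N = 20 - 2 = 18)
y(k) = 13*k/12 (y(k) = ((1/2)/6)*k + k = ((1/2)*(1/6))*k + k = k/12 + k = 13*k/12)
V = -20/27 (V = -(-2 + (13/12)*8)/9 = -(-2 + 26/3)/9 = -1/9*20/3 = -20/27 ≈ -0.74074)
(V + N)**2 = (-20/27 + 18)**2 = (466/27)**2 = 217156/729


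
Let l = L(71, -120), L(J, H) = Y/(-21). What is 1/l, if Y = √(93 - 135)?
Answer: I*√42/2 ≈ 3.2404*I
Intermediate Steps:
Y = I*√42 (Y = √(-42) = I*√42 ≈ 6.4807*I)
L(J, H) = -I*√42/21 (L(J, H) = (I*√42)/(-21) = (I*√42)*(-1/21) = -I*√42/21)
l = -I*√42/21 ≈ -0.30861*I
1/l = 1/(-I*√42/21) = I*√42/2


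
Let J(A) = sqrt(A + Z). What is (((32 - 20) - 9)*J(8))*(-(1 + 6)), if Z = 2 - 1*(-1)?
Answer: -21*sqrt(11) ≈ -69.649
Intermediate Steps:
Z = 3 (Z = 2 + 1 = 3)
J(A) = sqrt(3 + A) (J(A) = sqrt(A + 3) = sqrt(3 + A))
(((32 - 20) - 9)*J(8))*(-(1 + 6)) = (((32 - 20) - 9)*sqrt(3 + 8))*(-(1 + 6)) = ((12 - 9)*sqrt(11))*(-1*7) = (3*sqrt(11))*(-7) = -21*sqrt(11)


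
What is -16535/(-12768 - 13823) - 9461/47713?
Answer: 537357004/1268736383 ≈ 0.42354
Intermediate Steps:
-16535/(-12768 - 13823) - 9461/47713 = -16535/(-26591) - 9461*1/47713 = -16535*(-1/26591) - 9461/47713 = 16535/26591 - 9461/47713 = 537357004/1268736383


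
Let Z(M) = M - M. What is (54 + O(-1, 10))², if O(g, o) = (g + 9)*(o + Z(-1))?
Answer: 17956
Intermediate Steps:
Z(M) = 0
O(g, o) = o*(9 + g) (O(g, o) = (g + 9)*(o + 0) = (9 + g)*o = o*(9 + g))
(54 + O(-1, 10))² = (54 + 10*(9 - 1))² = (54 + 10*8)² = (54 + 80)² = 134² = 17956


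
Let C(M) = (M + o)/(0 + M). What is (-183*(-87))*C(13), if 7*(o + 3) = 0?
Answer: 159210/13 ≈ 12247.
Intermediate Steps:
o = -3 (o = -3 + (⅐)*0 = -3 + 0 = -3)
C(M) = (-3 + M)/M (C(M) = (M - 3)/(0 + M) = (-3 + M)/M)
(-183*(-87))*C(13) = (-183*(-87))*((-3 + 13)/13) = 15921*((1/13)*10) = 15921*(10/13) = 159210/13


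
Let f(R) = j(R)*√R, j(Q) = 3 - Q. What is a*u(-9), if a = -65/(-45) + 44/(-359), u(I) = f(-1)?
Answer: 17084*I/3231 ≈ 5.2875*I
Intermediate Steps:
f(R) = √R*(3 - R) (f(R) = (3 - R)*√R = √R*(3 - R))
u(I) = 4*I (u(I) = √(-1)*(3 - 1*(-1)) = I*(3 + 1) = I*4 = 4*I)
a = 4271/3231 (a = -65*(-1/45) + 44*(-1/359) = 13/9 - 44/359 = 4271/3231 ≈ 1.3219)
a*u(-9) = 4271*(4*I)/3231 = 17084*I/3231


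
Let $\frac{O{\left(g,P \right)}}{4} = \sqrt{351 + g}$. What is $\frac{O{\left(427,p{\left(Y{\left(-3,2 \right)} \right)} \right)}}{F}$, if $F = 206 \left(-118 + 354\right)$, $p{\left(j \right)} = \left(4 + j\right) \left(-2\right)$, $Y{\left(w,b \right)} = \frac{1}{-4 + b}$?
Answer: $\frac{\sqrt{778}}{12154} \approx 0.0022949$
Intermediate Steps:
$p{\left(j \right)} = -8 - 2 j$
$O{\left(g,P \right)} = 4 \sqrt{351 + g}$
$F = 48616$ ($F = 206 \cdot 236 = 48616$)
$\frac{O{\left(427,p{\left(Y{\left(-3,2 \right)} \right)} \right)}}{F} = \frac{4 \sqrt{351 + 427}}{48616} = 4 \sqrt{778} \cdot \frac{1}{48616} = \frac{\sqrt{778}}{12154}$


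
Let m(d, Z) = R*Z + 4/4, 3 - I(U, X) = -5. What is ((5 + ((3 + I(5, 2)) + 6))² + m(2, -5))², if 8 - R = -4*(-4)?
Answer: 275625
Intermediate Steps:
I(U, X) = 8 (I(U, X) = 3 - 1*(-5) = 3 + 5 = 8)
R = -8 (R = 8 - (-4)*(-4) = 8 - 1*16 = 8 - 16 = -8)
m(d, Z) = 1 - 8*Z (m(d, Z) = -8*Z + 4/4 = -8*Z + 4*(¼) = -8*Z + 1 = 1 - 8*Z)
((5 + ((3 + I(5, 2)) + 6))² + m(2, -5))² = ((5 + ((3 + 8) + 6))² + (1 - 8*(-5)))² = ((5 + (11 + 6))² + (1 + 40))² = ((5 + 17)² + 41)² = (22² + 41)² = (484 + 41)² = 525² = 275625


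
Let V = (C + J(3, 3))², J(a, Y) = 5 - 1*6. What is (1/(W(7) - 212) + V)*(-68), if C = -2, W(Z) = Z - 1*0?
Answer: -125392/205 ≈ -611.67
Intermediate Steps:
J(a, Y) = -1 (J(a, Y) = 5 - 6 = -1)
W(Z) = Z (W(Z) = Z + 0 = Z)
V = 9 (V = (-2 - 1)² = (-3)² = 9)
(1/(W(7) - 212) + V)*(-68) = (1/(7 - 212) + 9)*(-68) = (1/(-205) + 9)*(-68) = (-1/205 + 9)*(-68) = (1844/205)*(-68) = -125392/205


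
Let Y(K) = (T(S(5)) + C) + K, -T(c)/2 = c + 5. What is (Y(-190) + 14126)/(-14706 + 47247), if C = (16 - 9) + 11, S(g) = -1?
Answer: 13946/32541 ≈ 0.42857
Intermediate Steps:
C = 18 (C = 7 + 11 = 18)
T(c) = -10 - 2*c (T(c) = -2*(c + 5) = -2*(5 + c) = -10 - 2*c)
Y(K) = 10 + K (Y(K) = ((-10 - 2*(-1)) + 18) + K = ((-10 + 2) + 18) + K = (-8 + 18) + K = 10 + K)
(Y(-190) + 14126)/(-14706 + 47247) = ((10 - 190) + 14126)/(-14706 + 47247) = (-180 + 14126)/32541 = 13946*(1/32541) = 13946/32541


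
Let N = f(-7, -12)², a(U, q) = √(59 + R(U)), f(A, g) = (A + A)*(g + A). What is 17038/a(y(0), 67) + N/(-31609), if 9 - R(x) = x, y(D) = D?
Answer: -70756/31609 + 8519*√17/17 ≈ 2063.9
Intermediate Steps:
f(A, g) = 2*A*(A + g) (f(A, g) = (2*A)*(A + g) = 2*A*(A + g))
R(x) = 9 - x
a(U, q) = √(68 - U) (a(U, q) = √(59 + (9 - U)) = √(68 - U))
N = 70756 (N = (2*(-7)*(-7 - 12))² = (2*(-7)*(-19))² = 266² = 70756)
17038/a(y(0), 67) + N/(-31609) = 17038/(√(68 - 1*0)) + 70756/(-31609) = 17038/(√(68 + 0)) + 70756*(-1/31609) = 17038/(√68) - 70756/31609 = 17038/((2*√17)) - 70756/31609 = 17038*(√17/34) - 70756/31609 = 8519*√17/17 - 70756/31609 = -70756/31609 + 8519*√17/17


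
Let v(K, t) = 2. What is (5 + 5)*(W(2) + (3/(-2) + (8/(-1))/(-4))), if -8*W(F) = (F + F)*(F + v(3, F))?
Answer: -15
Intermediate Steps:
W(F) = -F*(2 + F)/4 (W(F) = -(F + F)*(F + 2)/8 = -2*F*(2 + F)/8 = -F*(2 + F)/4)
(5 + 5)*(W(2) + (3/(-2) + (8/(-1))/(-4))) = (5 + 5)*(-¼*2*(2 + 2) + (3/(-2) + (8/(-1))/(-4))) = 10*(-¼*2*4 + (3*(-½) + (8*(-1))*(-¼))) = 10*(-2 + (-3/2 - 8*(-¼))) = 10*(-2 + (-3/2 + 2)) = 10*(-2 + ½) = 10*(-3/2) = -15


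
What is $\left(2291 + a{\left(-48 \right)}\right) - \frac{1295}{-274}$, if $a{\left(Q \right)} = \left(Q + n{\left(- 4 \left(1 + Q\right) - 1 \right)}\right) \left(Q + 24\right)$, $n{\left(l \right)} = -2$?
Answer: $\frac{957829}{274} \approx 3495.7$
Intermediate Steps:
$a{\left(Q \right)} = \left(-2 + Q\right) \left(24 + Q\right)$ ($a{\left(Q \right)} = \left(Q - 2\right) \left(Q + 24\right) = \left(-2 + Q\right) \left(24 + Q\right)$)
$\left(2291 + a{\left(-48 \right)}\right) - \frac{1295}{-274} = \left(2291 + \left(-48 + \left(-48\right)^{2} + 22 \left(-48\right)\right)\right) - \frac{1295}{-274} = \left(2291 - -1200\right) - - \frac{1295}{274} = \left(2291 + 1200\right) + \frac{1295}{274} = 3491 + \frac{1295}{274} = \frac{957829}{274}$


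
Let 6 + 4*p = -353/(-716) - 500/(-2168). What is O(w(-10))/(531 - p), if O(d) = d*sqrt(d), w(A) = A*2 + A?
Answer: -23284320*I*sqrt(30)/413156267 ≈ -0.30868*I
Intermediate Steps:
w(A) = 3*A (w(A) = 2*A + A = 3*A)
p = -1023803/776144 (p = -3/2 + (-353/(-716) - 500/(-2168))/4 = -3/2 + (-353*(-1/716) - 500*(-1/2168))/4 = -3/2 + (353/716 + 125/542)/4 = -3/2 + (1/4)*(140413/194036) = -3/2 + 140413/776144 = -1023803/776144 ≈ -1.3191)
O(d) = d**(3/2)
O(w(-10))/(531 - p) = (3*(-10))**(3/2)/(531 - 1*(-1023803/776144)) = (-30)**(3/2)/(531 + 1023803/776144) = (-30*I*sqrt(30))/(413156267/776144) = -30*I*sqrt(30)*(776144/413156267) = -23284320*I*sqrt(30)/413156267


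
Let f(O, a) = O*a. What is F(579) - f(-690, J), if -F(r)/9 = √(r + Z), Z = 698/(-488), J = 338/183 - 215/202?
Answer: 3327065/6161 - 9*√8596547/122 ≈ 323.73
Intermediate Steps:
J = 28931/36966 (J = 338*(1/183) - 215*1/202 = 338/183 - 215/202 = 28931/36966 ≈ 0.78264)
Z = -349/244 (Z = 698*(-1/488) = -349/244 ≈ -1.4303)
F(r) = -9*√(-349/244 + r) (F(r) = -9*√(r - 349/244) = -9*√(-349/244 + r))
F(579) - f(-690, J) = -9*√(-21289 + 14884*579)/122 - (-690)*28931/36966 = -9*√(-21289 + 8617836)/122 - 1*(-3327065/6161) = -9*√8596547/122 + 3327065/6161 = 3327065/6161 - 9*√8596547/122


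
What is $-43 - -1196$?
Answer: $1153$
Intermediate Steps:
$-43 - -1196 = -43 + 1196 = 1153$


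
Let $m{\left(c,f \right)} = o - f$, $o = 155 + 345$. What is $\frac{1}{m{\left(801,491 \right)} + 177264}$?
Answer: $\frac{1}{177273} \approx 5.641 \cdot 10^{-6}$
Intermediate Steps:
$o = 500$
$m{\left(c,f \right)} = 500 - f$
$\frac{1}{m{\left(801,491 \right)} + 177264} = \frac{1}{\left(500 - 491\right) + 177264} = \frac{1}{9 + 177264} = \frac{1}{177273}$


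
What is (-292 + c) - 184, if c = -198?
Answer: -674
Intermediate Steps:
(-292 + c) - 184 = (-292 - 198) - 184 = -490 - 184 = -674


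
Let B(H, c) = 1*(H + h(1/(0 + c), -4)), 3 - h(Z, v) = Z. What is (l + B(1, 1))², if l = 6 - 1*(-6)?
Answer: 225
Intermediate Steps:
h(Z, v) = 3 - Z
B(H, c) = 3 + H - 1/c (B(H, c) = 1*(H + (3 - 1/(0 + c))) = 1*(H + (3 - 1/c)) = 1*(3 + H - 1/c) = 3 + H - 1/c)
l = 12 (l = 6 + 6 = 12)
(l + B(1, 1))² = (12 + (3 + 1 - 1/1))² = (12 + (3 + 1 - 1*1))² = (12 + (3 + 1 - 1))² = (12 + 3)² = 15² = 225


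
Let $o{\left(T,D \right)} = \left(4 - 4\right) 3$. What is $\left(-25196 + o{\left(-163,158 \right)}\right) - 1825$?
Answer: $-27021$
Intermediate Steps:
$o{\left(T,D \right)} = 0$ ($o{\left(T,D \right)} = 0 \cdot 3 = 0$)
$\left(-25196 + o{\left(-163,158 \right)}\right) - 1825 = \left(-25196 + 0\right) - 1825 = -25196 - 1825 = -27021$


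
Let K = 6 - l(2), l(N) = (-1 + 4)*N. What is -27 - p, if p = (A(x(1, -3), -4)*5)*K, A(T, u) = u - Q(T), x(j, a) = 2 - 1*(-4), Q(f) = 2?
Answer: -27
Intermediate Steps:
l(N) = 3*N
x(j, a) = 6 (x(j, a) = 2 + 4 = 6)
A(T, u) = -2 + u (A(T, u) = u - 1*2 = u - 2 = -2 + u)
K = 0 (K = 6 - 3*2 = 6 - 1*6 = 6 - 6 = 0)
p = 0 (p = ((-2 - 4)*5)*0 = -6*5*0 = -30*0 = 0)
-27 - p = -27 - 1*0 = -27 + 0 = -27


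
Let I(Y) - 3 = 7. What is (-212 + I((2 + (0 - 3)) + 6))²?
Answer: 40804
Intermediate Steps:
I(Y) = 10 (I(Y) = 3 + 7 = 10)
(-212 + I((2 + (0 - 3)) + 6))² = (-212 + 10)² = (-202)² = 40804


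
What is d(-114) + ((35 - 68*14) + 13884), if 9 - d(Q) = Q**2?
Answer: -20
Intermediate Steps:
d(Q) = 9 - Q**2
d(-114) + ((35 - 68*14) + 13884) = (9 - 1*(-114)**2) + ((35 - 68*14) + 13884) = (9 - 1*12996) + ((35 - 952) + 13884) = (9 - 12996) + (-917 + 13884) = -12987 + 12967 = -20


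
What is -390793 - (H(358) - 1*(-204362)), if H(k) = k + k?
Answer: -595871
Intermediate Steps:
H(k) = 2*k
-390793 - (H(358) - 1*(-204362)) = -390793 - (2*358 - 1*(-204362)) = -390793 - (716 + 204362) = -390793 - 1*205078 = -390793 - 205078 = -595871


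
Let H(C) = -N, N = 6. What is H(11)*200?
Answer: -1200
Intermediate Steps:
H(C) = -6 (H(C) = -1*6 = -6)
H(11)*200 = -6*200 = -1200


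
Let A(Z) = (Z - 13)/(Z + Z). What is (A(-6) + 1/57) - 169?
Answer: -38167/228 ≈ -167.40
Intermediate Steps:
A(Z) = (-13 + Z)/(2*Z) (A(Z) = (-13 + Z)/((2*Z)) = (-13 + Z)*(1/(2*Z)) = (-13 + Z)/(2*Z))
(A(-6) + 1/57) - 169 = ((1/2)*(-13 - 6)/(-6) + 1/57) - 169 = ((1/2)*(-1/6)*(-19) + 1/57) - 169 = (19/12 + 1/57) - 169 = 365/228 - 169 = -38167/228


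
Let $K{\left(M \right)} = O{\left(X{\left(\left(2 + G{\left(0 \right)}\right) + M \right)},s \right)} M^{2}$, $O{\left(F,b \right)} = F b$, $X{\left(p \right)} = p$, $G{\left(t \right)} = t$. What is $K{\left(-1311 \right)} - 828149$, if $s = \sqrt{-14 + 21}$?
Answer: $-828149 - 2249805789 \sqrt{7} \approx -5.9533 \cdot 10^{9}$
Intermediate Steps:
$s = \sqrt{7} \approx 2.6458$
$K{\left(M \right)} = \sqrt{7} M^{2} \left(2 + M\right)$ ($K{\left(M \right)} = \left(\left(2 + 0\right) + M\right) \sqrt{7} M^{2} = \left(2 + M\right) \sqrt{7} M^{2} = \sqrt{7} \left(2 + M\right) M^{2} = \sqrt{7} M^{2} \left(2 + M\right)$)
$K{\left(-1311 \right)} - 828149 = \sqrt{7} \left(-1311\right)^{2} \left(2 - 1311\right) - 828149 = \sqrt{7} \cdot 1718721 \left(-1309\right) - 828149 = - 2249805789 \sqrt{7} - 828149 = -828149 - 2249805789 \sqrt{7}$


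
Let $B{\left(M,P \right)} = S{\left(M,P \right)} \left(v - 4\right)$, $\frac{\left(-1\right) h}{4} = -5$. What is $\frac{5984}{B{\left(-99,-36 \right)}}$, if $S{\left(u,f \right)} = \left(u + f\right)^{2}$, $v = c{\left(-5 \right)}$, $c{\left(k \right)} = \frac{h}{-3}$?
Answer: $- \frac{187}{6075} \approx -0.030782$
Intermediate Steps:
$h = 20$ ($h = \left(-4\right) \left(-5\right) = 20$)
$c{\left(k \right)} = - \frac{20}{3}$ ($c{\left(k \right)} = \frac{20}{-3} = 20 \left(- \frac{1}{3}\right) = - \frac{20}{3}$)
$v = - \frac{20}{3} \approx -6.6667$
$S{\left(u,f \right)} = \left(f + u\right)^{2}$
$B{\left(M,P \right)} = - \frac{32 \left(M + P\right)^{2}}{3}$ ($B{\left(M,P \right)} = \left(P + M\right)^{2} \left(- \frac{20}{3} - 4\right) = \left(M + P\right)^{2} \left(- \frac{32}{3}\right) = - \frac{32 \left(M + P\right)^{2}}{3}$)
$\frac{5984}{B{\left(-99,-36 \right)}} = \frac{5984}{\left(- \frac{32}{3}\right) \left(-99 - 36\right)^{2}} = \frac{5984}{\left(- \frac{32}{3}\right) \left(-135\right)^{2}} = \frac{5984}{\left(- \frac{32}{3}\right) 18225} = \frac{5984}{-194400} = 5984 \left(- \frac{1}{194400}\right) = - \frac{187}{6075}$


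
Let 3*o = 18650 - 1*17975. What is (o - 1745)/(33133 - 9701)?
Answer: -190/2929 ≈ -0.064869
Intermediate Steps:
o = 225 (o = (18650 - 1*17975)/3 = (18650 - 17975)/3 = (⅓)*675 = 225)
(o - 1745)/(33133 - 9701) = (225 - 1745)/(33133 - 9701) = -1520/23432 = -1520*1/23432 = -190/2929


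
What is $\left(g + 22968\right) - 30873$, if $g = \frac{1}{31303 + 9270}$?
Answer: $- \frac{320729564}{40573} \approx -7905.0$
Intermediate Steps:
$g = \frac{1}{40573} \approx 2.4647 \cdot 10^{-5}$
$\left(g + 22968\right) - 30873 = \left(\frac{1}{40573} + 22968\right) - 30873 = \frac{931880665}{40573} - 30873 = - \frac{320729564}{40573}$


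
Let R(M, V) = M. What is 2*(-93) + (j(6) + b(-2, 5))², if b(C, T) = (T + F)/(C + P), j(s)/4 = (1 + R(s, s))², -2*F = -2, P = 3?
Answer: 40618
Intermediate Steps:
F = 1 (F = -½*(-2) = 1)
j(s) = 4*(1 + s)²
b(C, T) = (1 + T)/(3 + C) (b(C, T) = (T + 1)/(C + 3) = (1 + T)/(3 + C))
2*(-93) + (j(6) + b(-2, 5))² = 2*(-93) + (4*(1 + 6)² + (1 + 5)/(3 - 2))² = -186 + (4*7² + 6/1)² = -186 + (4*49 + 1*6)² = -186 + (196 + 6)² = -186 + 202² = -186 + 40804 = 40618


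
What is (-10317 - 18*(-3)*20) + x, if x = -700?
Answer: -9937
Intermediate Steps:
(-10317 - 18*(-3)*20) + x = (-10317 - 18*(-3)*20) - 700 = (-10317 + 54*20) - 700 = (-10317 + 1080) - 700 = -9237 - 700 = -9937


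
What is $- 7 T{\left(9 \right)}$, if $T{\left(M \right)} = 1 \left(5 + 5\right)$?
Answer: $-70$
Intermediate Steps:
$T{\left(M \right)} = 10$ ($T{\left(M \right)} = 1 \cdot 10 = 10$)
$- 7 T{\left(9 \right)} = \left(-7\right) 10 = -70$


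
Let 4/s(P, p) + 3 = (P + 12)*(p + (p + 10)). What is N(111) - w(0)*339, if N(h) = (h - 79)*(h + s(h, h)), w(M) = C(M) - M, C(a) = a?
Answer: 101349344/28533 ≈ 3552.0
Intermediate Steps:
s(P, p) = 4/(-3 + (10 + 2*p)*(12 + P)) (s(P, p) = 4/(-3 + (P + 12)*(p + (p + 10))) = 4/(-3 + (12 + P)*(p + (10 + p))) = 4/(-3 + (12 + P)*(10 + 2*p)) = 4/(-3 + (10 + 2*p)*(12 + P)))
w(M) = 0 (w(M) = M - M = 0)
N(h) = (-79 + h)*(h + 4/(117 + 2*h² + 34*h)) (N(h) = (h - 79)*(h + 4/(117 + 10*h + 24*h + 2*h*h)) = (-79 + h)*(h + 4/(117 + 10*h + 24*h + 2*h²)) = (-79 + h)*(h + 4/(117 + 2*h² + 34*h)))
N(111) - w(0)*339 = (-316 + 4*111 + 111*(-79 + 111)*(117 + 2*111² + 34*111))/(117 + 2*111² + 34*111) - 0*339 = (-316 + 444 + 111*32*(117 + 2*12321 + 3774))/(117 + 2*12321 + 3774) - 1*0 = (-316 + 444 + 111*32*(117 + 24642 + 3774))/(117 + 24642 + 3774) + 0 = (-316 + 444 + 111*32*28533)/28533 + 0 = (-316 + 444 + 101349216)/28533 + 0 = (1/28533)*101349344 + 0 = 101349344/28533 + 0 = 101349344/28533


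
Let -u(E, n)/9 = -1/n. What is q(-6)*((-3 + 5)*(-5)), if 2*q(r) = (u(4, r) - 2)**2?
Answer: -245/4 ≈ -61.250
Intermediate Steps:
u(E, n) = 9/n (u(E, n) = -(-9)/n = 9/n)
q(r) = (-2 + 9/r)**2/2 (q(r) = (9/r - 2)**2/2 = (-2 + 9/r)**2/2)
q(-6)*((-3 + 5)*(-5)) = ((1/2)*(-9 + 2*(-6))**2/(-6)**2)*((-3 + 5)*(-5)) = ((1/2)*(1/36)*(-9 - 12)**2)*(2*(-5)) = ((1/2)*(1/36)*(-21)**2)*(-10) = ((1/2)*(1/36)*441)*(-10) = (49/8)*(-10) = -245/4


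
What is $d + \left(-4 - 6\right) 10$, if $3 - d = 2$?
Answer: $-99$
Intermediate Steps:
$d = 1$ ($d = 3 - 2 = 1$)
$d + \left(-4 - 6\right) 10 = 1 + \left(-4 - 6\right) 10 = 1 - 100 = -99$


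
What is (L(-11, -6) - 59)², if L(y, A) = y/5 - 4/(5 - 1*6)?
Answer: 81796/25 ≈ 3271.8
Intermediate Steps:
L(y, A) = 4 + y/5 (L(y, A) = y*(⅕) - 4/(5 - 6) = y/5 - 4/(-1) = y/5 - 4*(-1) = y/5 + 4 = 4 + y/5)
(L(-11, -6) - 59)² = ((4 + (⅕)*(-11)) - 59)² = ((4 - 11/5) - 59)² = (9/5 - 59)² = (-286/5)² = 81796/25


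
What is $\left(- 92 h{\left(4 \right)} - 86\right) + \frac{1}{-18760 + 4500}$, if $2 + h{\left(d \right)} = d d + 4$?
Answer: $- \frac{24840921}{14260} \approx -1742.0$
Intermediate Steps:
$h{\left(d \right)} = 2 + d^{2}$ ($h{\left(d \right)} = -2 + \left(d d + 4\right) = -2 + \left(d^{2} + 4\right) = -2 + \left(4 + d^{2}\right) = 2 + d^{2}$)
$\left(- 92 h{\left(4 \right)} - 86\right) + \frac{1}{-18760 + 4500} = \left(- 92 \left(2 + 4^{2}\right) - 86\right) + \frac{1}{-18760 + 4500} = \left(- 92 \left(2 + 16\right) - 86\right) + \frac{1}{-14260} = \left(\left(-92\right) 18 - 86\right) - \frac{1}{14260} = \left(-1656 - 86\right) - \frac{1}{14260} = -1742 - \frac{1}{14260} = - \frac{24840921}{14260}$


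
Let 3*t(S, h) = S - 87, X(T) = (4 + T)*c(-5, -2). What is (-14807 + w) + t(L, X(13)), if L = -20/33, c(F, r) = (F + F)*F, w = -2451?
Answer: -1711433/99 ≈ -17287.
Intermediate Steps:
c(F, r) = 2*F² (c(F, r) = (2*F)*F = 2*F²)
L = -20/33 (L = -20*1/33 = -20/33 ≈ -0.60606)
X(T) = 200 + 50*T (X(T) = (4 + T)*(2*(-5)²) = (4 + T)*(2*25) = (4 + T)*50 = 200 + 50*T)
t(S, h) = -29 + S/3 (t(S, h) = (S - 87)/3 = (-87 + S)/3 = -29 + S/3)
(-14807 + w) + t(L, X(13)) = (-14807 - 2451) + (-29 + (⅓)*(-20/33)) = -17258 + (-29 - 20/99) = -17258 - 2891/99 = -1711433/99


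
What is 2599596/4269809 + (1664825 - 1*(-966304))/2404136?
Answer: 17484200613417/10265201530024 ≈ 1.7032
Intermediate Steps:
2599596/4269809 + (1664825 - 1*(-966304))/2404136 = 2599596*(1/4269809) + (1664825 + 966304)*(1/2404136) = 2599596/4269809 + 2631129*(1/2404136) = 2599596/4269809 + 2631129/2404136 = 17484200613417/10265201530024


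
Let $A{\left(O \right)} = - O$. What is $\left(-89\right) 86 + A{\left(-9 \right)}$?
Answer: $-7645$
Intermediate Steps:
$\left(-89\right) 86 + A{\left(-9 \right)} = \left(-89\right) 86 - -9 = -7654 + 9 = -7645$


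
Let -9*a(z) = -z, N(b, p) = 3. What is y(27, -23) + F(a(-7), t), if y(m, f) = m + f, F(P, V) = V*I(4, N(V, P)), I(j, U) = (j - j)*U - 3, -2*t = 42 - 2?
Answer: 64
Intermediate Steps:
t = -20 (t = -(42 - 2)/2 = -½*40 = -20)
a(z) = z/9 (a(z) = -(-1)*z/9 = z/9)
I(j, U) = -3 (I(j, U) = 0*U - 3 = 0 - 3 = -3)
F(P, V) = -3*V (F(P, V) = V*(-3) = -3*V)
y(m, f) = f + m
y(27, -23) + F(a(-7), t) = (-23 + 27) - 3*(-20) = 4 + 60 = 64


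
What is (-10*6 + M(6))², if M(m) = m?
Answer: 2916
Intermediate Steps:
(-10*6 + M(6))² = (-10*6 + 6)² = (-60 + 6)² = (-54)² = 2916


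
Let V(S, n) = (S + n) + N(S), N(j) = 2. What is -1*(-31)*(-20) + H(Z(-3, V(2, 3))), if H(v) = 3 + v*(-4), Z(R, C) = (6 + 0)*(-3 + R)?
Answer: -473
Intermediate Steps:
V(S, n) = 2 + S + n (V(S, n) = (S + n) + 2 = 2 + S + n)
Z(R, C) = -18 + 6*R (Z(R, C) = 6*(-3 + R) = -18 + 6*R)
H(v) = 3 - 4*v
-1*(-31)*(-20) + H(Z(-3, V(2, 3))) = -1*(-31)*(-20) + (3 - 4*(-18 + 6*(-3))) = 31*(-20) + (3 - 4*(-18 - 18)) = -620 + (3 - 4*(-36)) = -620 + (3 + 144) = -620 + 147 = -473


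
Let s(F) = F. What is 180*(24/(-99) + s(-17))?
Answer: -34140/11 ≈ -3103.6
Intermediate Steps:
180*(24/(-99) + s(-17)) = 180*(24/(-99) - 17) = 180*(24*(-1/99) - 17) = 180*(-8/33 - 17) = 180*(-569/33) = -34140/11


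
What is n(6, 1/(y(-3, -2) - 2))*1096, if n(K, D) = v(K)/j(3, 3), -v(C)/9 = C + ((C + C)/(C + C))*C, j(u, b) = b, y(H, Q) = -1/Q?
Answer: -39456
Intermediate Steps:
v(C) = -18*C (v(C) = -9*(C + ((C + C)/(C + C))*C) = -9*(C + ((2*C)/((2*C)))*C) = -9*(C + ((2*C)*(1/(2*C)))*C) = -9*(C + 1*C) = -9*(C + C) = -18*C)
n(K, D) = -6*K (n(K, D) = -18*K/3 = -18*K*(⅓) = -6*K)
n(6, 1/(y(-3, -2) - 2))*1096 = -6*6*1096 = -36*1096 = -39456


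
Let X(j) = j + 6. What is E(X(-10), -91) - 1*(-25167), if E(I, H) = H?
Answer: 25076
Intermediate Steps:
X(j) = 6 + j
E(X(-10), -91) - 1*(-25167) = -91 - 1*(-25167) = -91 + 25167 = 25076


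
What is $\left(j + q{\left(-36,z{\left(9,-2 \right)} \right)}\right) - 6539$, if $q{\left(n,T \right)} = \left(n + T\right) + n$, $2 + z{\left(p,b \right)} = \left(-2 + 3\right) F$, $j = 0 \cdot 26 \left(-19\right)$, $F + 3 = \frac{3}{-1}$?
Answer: $-6619$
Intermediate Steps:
$F = -6$ ($F = -3 + \frac{3}{-1} = -3 + 3 \left(-1\right) = -3 - 3 = -6$)
$j = 0$ ($j = 0 \left(-19\right) = 0$)
$z{\left(p,b \right)} = -8$ ($z{\left(p,b \right)} = -2 + \left(-2 + 3\right) \left(-6\right) = -2 + 1 \left(-6\right) = -2 - 6 = -8$)
$q{\left(n,T \right)} = T + 2 n$ ($q{\left(n,T \right)} = \left(T + n\right) + n = T + 2 n$)
$\left(j + q{\left(-36,z{\left(9,-2 \right)} \right)}\right) - 6539 = \left(0 + \left(-8 + 2 \left(-36\right)\right)\right) - 6539 = \left(0 - 80\right) - 6539 = -80 - 6539 = -6619$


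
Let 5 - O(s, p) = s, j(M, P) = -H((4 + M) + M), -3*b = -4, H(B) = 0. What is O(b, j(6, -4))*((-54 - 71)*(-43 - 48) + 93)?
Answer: 126148/3 ≈ 42049.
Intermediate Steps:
b = 4/3 (b = -⅓*(-4) = 4/3 ≈ 1.3333)
j(M, P) = 0 (j(M, P) = -1*0 = 0)
O(s, p) = 5 - s
O(b, j(6, -4))*((-54 - 71)*(-43 - 48) + 93) = (5 - 1*4/3)*((-54 - 71)*(-43 - 48) + 93) = (5 - 4/3)*(-125*(-91) + 93) = 11*(11375 + 93)/3 = (11/3)*11468 = 126148/3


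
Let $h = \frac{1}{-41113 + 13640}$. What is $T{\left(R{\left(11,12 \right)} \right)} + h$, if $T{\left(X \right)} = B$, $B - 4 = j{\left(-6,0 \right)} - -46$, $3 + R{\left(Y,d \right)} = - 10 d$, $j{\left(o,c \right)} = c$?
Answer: $\frac{1373649}{27473} \approx 50.0$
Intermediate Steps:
$R{\left(Y,d \right)} = -3 - 10 d$
$h = - \frac{1}{27473}$ ($h = \frac{1}{-27473} = - \frac{1}{27473} \approx -3.6399 \cdot 10^{-5}$)
$B = 50$ ($B = 4 + \left(0 - -46\right) = 4 + \left(0 + 46\right) = 4 + 46 = 50$)
$T{\left(X \right)} = 50$
$T{\left(R{\left(11,12 \right)} \right)} + h = 50 - \frac{1}{27473} = \frac{1373649}{27473}$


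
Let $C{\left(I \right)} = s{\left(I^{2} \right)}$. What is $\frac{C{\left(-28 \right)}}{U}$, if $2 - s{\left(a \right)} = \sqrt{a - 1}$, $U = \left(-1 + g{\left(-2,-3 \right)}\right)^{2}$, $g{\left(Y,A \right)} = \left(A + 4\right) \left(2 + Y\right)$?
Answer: $2 - 3 \sqrt{87} \approx -25.982$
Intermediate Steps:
$g{\left(Y,A \right)} = \left(2 + Y\right) \left(4 + A\right)$ ($g{\left(Y,A \right)} = \left(4 + A\right) \left(2 + Y\right) = \left(2 + Y\right) \left(4 + A\right)$)
$U = 1$ ($U = \left(-1 + \left(8 + 2 \left(-3\right) + 4 \left(-2\right) - -6\right)\right)^{2} = \left(-1 + \left(8 - 6 - 8 + 6\right)\right)^{2} = \left(-1 + 0\right)^{2} = \left(-1\right)^{2} = 1$)
$s{\left(a \right)} = 2 - \sqrt{-1 + a}$ ($s{\left(a \right)} = 2 - \sqrt{a - 1} = 2 - \sqrt{-1 + a}$)
$C{\left(I \right)} = 2 - \sqrt{-1 + I^{2}}$
$\frac{C{\left(-28 \right)}}{U} = \frac{2 - \sqrt{-1 + \left(-28\right)^{2}}}{1} = \left(2 - \sqrt{-1 + 784}\right) 1 = \left(2 - \sqrt{783}\right) 1 = \left(2 - 3 \sqrt{87}\right) 1 = 2 - 3 \sqrt{87}$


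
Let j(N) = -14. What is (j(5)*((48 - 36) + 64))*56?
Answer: -59584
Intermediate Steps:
(j(5)*((48 - 36) + 64))*56 = -14*((48 - 36) + 64)*56 = -14*(12 + 64)*56 = -14*76*56 = -1064*56 = -59584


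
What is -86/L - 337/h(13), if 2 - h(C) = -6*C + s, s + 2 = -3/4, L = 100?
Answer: -81633/16550 ≈ -4.9325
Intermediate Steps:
s = -11/4 (s = -2 - 3/4 = -2 - 3*¼ = -2 - ¾ = -11/4 ≈ -2.7500)
h(C) = 19/4 + 6*C (h(C) = 2 - (-6*C - 11/4) = 2 - (-11/4 - 6*C) = 2 + (11/4 + 6*C) = 19/4 + 6*C)
-86/L - 337/h(13) = -86/100 - 337/(19/4 + 6*13) = -86*1/100 - 337/(19/4 + 78) = -43/50 - 337/331/4 = -43/50 - 337*4/331 = -43/50 - 1348/331 = -81633/16550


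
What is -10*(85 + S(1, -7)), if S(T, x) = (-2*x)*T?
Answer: -990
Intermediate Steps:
S(T, x) = -2*T*x
-10*(85 + S(1, -7)) = -10*(85 - 2*1*(-7)) = -10*(85 + 14) = -10*99 = -990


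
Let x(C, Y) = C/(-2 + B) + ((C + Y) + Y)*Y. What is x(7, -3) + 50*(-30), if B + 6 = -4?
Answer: -18043/12 ≈ -1503.6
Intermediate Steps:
B = -10 (B = -6 - 4 = -10)
x(C, Y) = -C/12 + Y*(C + 2*Y) (x(C, Y) = C/(-2 - 10) + ((C + Y) + Y)*Y = C/(-12) + (C + 2*Y)*Y = -C/12 + Y*(C + 2*Y))
x(7, -3) + 50*(-30) = (2*(-3)² - 1/12*7 + 7*(-3)) + 50*(-30) = (2*9 - 7/12 - 21) - 1500 = (18 - 7/12 - 21) - 1500 = -43/12 - 1500 = -18043/12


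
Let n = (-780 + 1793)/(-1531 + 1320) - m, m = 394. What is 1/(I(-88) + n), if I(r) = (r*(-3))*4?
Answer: 211/138669 ≈ 0.0015216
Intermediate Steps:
I(r) = -12*r (I(r) = -3*r*4 = -12*r)
n = -84147/211 (n = (-780 + 1793)/(-1531 + 1320) - 1*394 = 1013/(-211) - 394 = 1013*(-1/211) - 394 = -1013/211 - 394 = -84147/211 ≈ -398.80)
1/(I(-88) + n) = 1/(-12*(-88) - 84147/211) = 1/(1056 - 84147/211) = 1/(138669/211) = 211/138669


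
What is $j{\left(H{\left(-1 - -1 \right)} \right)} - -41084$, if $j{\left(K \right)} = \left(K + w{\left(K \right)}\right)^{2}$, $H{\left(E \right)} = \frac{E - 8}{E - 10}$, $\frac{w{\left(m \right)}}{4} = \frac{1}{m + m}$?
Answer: $\frac{4109489}{100} \approx 41095.0$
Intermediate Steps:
$w{\left(m \right)} = \frac{2}{m}$ ($w{\left(m \right)} = \frac{4}{m + m} = \frac{4}{2 m} = 4 \frac{1}{2 m} = \frac{2}{m}$)
$H{\left(E \right)} = \frac{-8 + E}{-10 + E}$
$j{\left(K \right)} = \left(K + \frac{2}{K}\right)^{2}$
$j{\left(H{\left(-1 - -1 \right)} \right)} - -41084 = \frac{\left(2 + \left(\frac{-8 - 0}{-10 - 0}\right)^{2}\right)^{2}}{\frac{1}{\left(-10 - 0\right)^{2}} \left(-8 - 0\right)^{2}} - -41084 = \frac{\left(2 + \left(\frac{-8 + \left(-1 + 1\right)}{-10 + \left(-1 + 1\right)}\right)^{2}\right)^{2}}{\frac{1}{\left(-10 + \left(-1 + 1\right)\right)^{2}} \left(-8 + \left(-1 + 1\right)\right)^{2}} + 41084 = \frac{\left(2 + \left(\frac{-8 + 0}{-10 + 0}\right)^{2}\right)^{2}}{\frac{1}{\left(-10 + 0\right)^{2}} \left(-8 + 0\right)^{2}} + 41084 = \frac{\left(2 + \left(\frac{1}{-10} \left(-8\right)\right)^{2}\right)^{2}}{\frac{16}{25}} + 41084 = \frac{\left(2 + \left(\left(- \frac{1}{10}\right) \left(-8\right)\right)^{2}\right)^{2}}{\frac{16}{25}} + 41084 = \frac{\left(2 + \left(\frac{4}{5}\right)^{2}\right)^{2}}{\frac{16}{25}} + 41084 = \frac{25 \left(2 + \frac{16}{25}\right)^{2}}{16} + 41084 = \frac{25 \left(\frac{66}{25}\right)^{2}}{16} + 41084 = \frac{25}{16} \cdot \frac{4356}{625} + 41084 = \frac{1089}{100} + 41084 = \frac{4109489}{100}$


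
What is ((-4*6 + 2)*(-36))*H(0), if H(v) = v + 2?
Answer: 1584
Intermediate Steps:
H(v) = 2 + v
((-4*6 + 2)*(-36))*H(0) = ((-4*6 + 2)*(-36))*(2 + 0) = ((-24 + 2)*(-36))*2 = -22*(-36)*2 = 792*2 = 1584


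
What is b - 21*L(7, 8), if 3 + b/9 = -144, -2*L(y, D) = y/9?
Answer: -7889/6 ≈ -1314.8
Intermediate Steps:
L(y, D) = -y/18 (L(y, D) = -y/(2*9) = -y/18)
b = -1323 (b = -27 + 9*(-144) = -27 - 1296 = -1323)
b - 21*L(7, 8) = -1323 - (-7)*7/6 = -1323 - 21*(-7/18) = -1323 + 49/6 = -7889/6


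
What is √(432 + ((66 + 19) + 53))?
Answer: √570 ≈ 23.875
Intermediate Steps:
√(432 + ((66 + 19) + 53)) = √(432 + (85 + 53)) = √(432 + 138) = √570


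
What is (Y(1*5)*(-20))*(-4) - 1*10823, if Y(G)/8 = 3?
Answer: -8903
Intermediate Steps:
Y(G) = 24 (Y(G) = 8*3 = 24)
(Y(1*5)*(-20))*(-4) - 1*10823 = (24*(-20))*(-4) - 1*10823 = -480*(-4) - 10823 = 1920 - 10823 = -8903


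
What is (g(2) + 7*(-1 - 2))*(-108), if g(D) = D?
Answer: 2052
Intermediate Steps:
(g(2) + 7*(-1 - 2))*(-108) = (2 + 7*(-1 - 2))*(-108) = (2 + 7*(-3))*(-108) = (2 - 21)*(-108) = -19*(-108) = 2052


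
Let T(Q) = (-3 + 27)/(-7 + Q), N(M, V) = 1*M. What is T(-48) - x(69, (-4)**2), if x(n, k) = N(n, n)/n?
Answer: -79/55 ≈ -1.4364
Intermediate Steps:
N(M, V) = M
T(Q) = 24/(-7 + Q)
x(n, k) = 1 (x(n, k) = n/n = 1)
T(-48) - x(69, (-4)**2) = 24/(-7 - 48) - 1*1 = 24/(-55) - 1 = 24*(-1/55) - 1 = -24/55 - 1 = -79/55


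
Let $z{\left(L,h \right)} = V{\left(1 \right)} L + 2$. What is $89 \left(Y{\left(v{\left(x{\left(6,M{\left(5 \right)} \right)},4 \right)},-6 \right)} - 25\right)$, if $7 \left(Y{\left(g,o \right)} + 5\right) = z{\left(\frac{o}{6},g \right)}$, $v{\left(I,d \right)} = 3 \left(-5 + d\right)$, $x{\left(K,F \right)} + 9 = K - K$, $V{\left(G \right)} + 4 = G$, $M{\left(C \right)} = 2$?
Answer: $- \frac{18245}{7} \approx -2606.4$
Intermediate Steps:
$V{\left(G \right)} = -4 + G$
$x{\left(K,F \right)} = -9$ ($x{\left(K,F \right)} = -9 + \left(K - K\right) = -9 + 0 = -9$)
$v{\left(I,d \right)} = -15 + 3 d$
$z{\left(L,h \right)} = 2 - 3 L$ ($z{\left(L,h \right)} = \left(-4 + 1\right) L + 2 = - 3 L + 2 = 2 - 3 L$)
$Y{\left(g,o \right)} = - \frac{33}{7} - \frac{o}{14}$ ($Y{\left(g,o \right)} = -5 + \frac{2 - 3 \frac{o}{6}}{7} = -5 + \frac{2 - \frac{o}{2}}{7} = -5 - \left(- \frac{2}{7} + \frac{o}{14}\right) = - \frac{33}{7} - \frac{o}{14}$)
$89 \left(Y{\left(v{\left(x{\left(6,M{\left(5 \right)} \right)},4 \right)},-6 \right)} - 25\right) = 89 \left(\left(- \frac{33}{7} - - \frac{3}{7}\right) - 25\right) = 89 \left(\left(- \frac{33}{7} + \frac{3}{7}\right) - 25\right) = 89 \left(- \frac{30}{7} - 25\right) = 89 \left(- \frac{205}{7}\right) = - \frac{18245}{7}$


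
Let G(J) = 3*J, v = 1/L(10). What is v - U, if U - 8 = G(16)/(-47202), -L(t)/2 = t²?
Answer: -12593467/1573400 ≈ -8.0040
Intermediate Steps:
L(t) = -2*t²
v = -1/200 (v = 1/(-2*10²) = 1/(-2*100) = 1/(-200) = -1/200 ≈ -0.0050000)
U = 62928/7867 (U = 8 + (3*16)/(-47202) = 8 + 48*(-1/47202) = 8 - 8/7867 = 62928/7867 ≈ 7.9990)
v - U = -1/200 - 1*62928/7867 = -1/200 - 62928/7867 = -12593467/1573400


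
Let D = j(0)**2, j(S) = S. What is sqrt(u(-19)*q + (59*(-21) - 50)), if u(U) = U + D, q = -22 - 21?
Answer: 2*I*sqrt(118) ≈ 21.726*I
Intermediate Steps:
D = 0 (D = 0**2 = 0)
q = -43
u(U) = U (u(U) = U + 0 = U)
sqrt(u(-19)*q + (59*(-21) - 50)) = sqrt(-19*(-43) + (59*(-21) - 50)) = sqrt(817 + (-1239 - 50)) = sqrt(817 - 1289) = sqrt(-472) = 2*I*sqrt(118)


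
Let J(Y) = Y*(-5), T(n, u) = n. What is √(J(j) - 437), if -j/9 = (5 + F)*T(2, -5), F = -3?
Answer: I*√257 ≈ 16.031*I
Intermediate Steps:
j = -36 (j = -9*(5 - 3)*2 = -18*2 = -9*4 = -36)
J(Y) = -5*Y
√(J(j) - 437) = √(-5*(-36) - 437) = √(180 - 437) = √(-257) = I*√257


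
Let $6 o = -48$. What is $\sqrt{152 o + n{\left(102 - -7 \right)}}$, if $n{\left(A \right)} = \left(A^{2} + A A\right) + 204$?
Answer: $5 \sqrt{910} \approx 150.83$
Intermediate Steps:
$o = -8$ ($o = \frac{1}{6} \left(-48\right) = -8$)
$n{\left(A \right)} = 204 + 2 A^{2}$ ($n{\left(A \right)} = \left(A^{2} + A^{2}\right) + 204 = 2 A^{2} + 204 = 204 + 2 A^{2}$)
$\sqrt{152 o + n{\left(102 - -7 \right)}} = \sqrt{152 \left(-8\right) + \left(204 + 2 \left(102 - -7\right)^{2}\right)} = \sqrt{-1216 + \left(204 + 2 \left(102 + 7\right)^{2}\right)} = \sqrt{-1216 + \left(204 + 2 \cdot 109^{2}\right)} = \sqrt{-1216 + \left(204 + 2 \cdot 11881\right)} = \sqrt{-1216 + \left(204 + 23762\right)} = \sqrt{-1216 + 23966} = \sqrt{22750} = 5 \sqrt{910}$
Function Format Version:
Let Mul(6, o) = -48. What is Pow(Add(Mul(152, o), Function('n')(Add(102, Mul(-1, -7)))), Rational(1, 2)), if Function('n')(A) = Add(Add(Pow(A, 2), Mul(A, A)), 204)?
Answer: Mul(5, Pow(910, Rational(1, 2))) ≈ 150.83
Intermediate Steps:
o = -8 (o = Mul(Rational(1, 6), -48) = -8)
Function('n')(A) = Add(204, Mul(2, Pow(A, 2))) (Function('n')(A) = Add(Add(Pow(A, 2), Pow(A, 2)), 204) = Add(Mul(2, Pow(A, 2)), 204) = Add(204, Mul(2, Pow(A, 2))))
Pow(Add(Mul(152, o), Function('n')(Add(102, Mul(-1, -7)))), Rational(1, 2)) = Pow(Add(Mul(152, -8), Add(204, Mul(2, Pow(Add(102, Mul(-1, -7)), 2)))), Rational(1, 2)) = Pow(Add(-1216, Add(204, Mul(2, Pow(Add(102, 7), 2)))), Rational(1, 2)) = Pow(Add(-1216, Add(204, Mul(2, Pow(109, 2)))), Rational(1, 2)) = Pow(Add(-1216, Add(204, Mul(2, 11881))), Rational(1, 2)) = Pow(Add(-1216, Add(204, 23762)), Rational(1, 2)) = Pow(Add(-1216, 23966), Rational(1, 2)) = Pow(22750, Rational(1, 2)) = Mul(5, Pow(910, Rational(1, 2)))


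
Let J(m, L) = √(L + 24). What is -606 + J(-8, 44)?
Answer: -606 + 2*√17 ≈ -597.75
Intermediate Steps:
J(m, L) = √(24 + L)
-606 + J(-8, 44) = -606 + √(24 + 44) = -606 + √68 = -606 + 2*√17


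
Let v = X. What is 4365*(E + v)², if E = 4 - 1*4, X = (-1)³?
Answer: 4365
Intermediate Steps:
X = -1
E = 0 (E = 4 - 4 = 0)
v = -1
4365*(E + v)² = 4365*(0 - 1)² = 4365*(-1)² = 4365*1 = 4365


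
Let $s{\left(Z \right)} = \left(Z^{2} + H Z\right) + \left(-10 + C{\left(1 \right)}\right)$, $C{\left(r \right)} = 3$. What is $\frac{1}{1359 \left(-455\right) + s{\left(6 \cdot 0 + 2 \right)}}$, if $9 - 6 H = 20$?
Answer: $- \frac{3}{1855055} \approx -1.6172 \cdot 10^{-6}$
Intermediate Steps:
$H = - \frac{11}{6}$ ($H = \frac{3}{2} - \frac{10}{3} = - \frac{11}{6} \approx -1.8333$)
$s{\left(Z \right)} = -7 + Z^{2} - \frac{11 Z}{6}$ ($s{\left(Z \right)} = \left(Z^{2} - \frac{11 Z}{6}\right) + \left(-10 + 3\right) = \left(Z^{2} - \frac{11 Z}{6}\right) - 7 = -7 + Z^{2} - \frac{11 Z}{6}$)
$\frac{1}{1359 \left(-455\right) + s{\left(6 \cdot 0 + 2 \right)}} = \frac{1}{1359 \left(-455\right) - \left(7 - \left(6 \cdot 0 + 2\right)^{2} + \frac{11 \left(6 \cdot 0 + 2\right)}{6}\right)} = \frac{1}{-618345 - \left(7 - \left(0 + 2\right)^{2} + \frac{11 \left(0 + 2\right)}{6}\right)} = \frac{1}{-618345 - \left(\frac{32}{3} - 4\right)} = \frac{1}{-618345 - \frac{20}{3}} = \frac{1}{- \frac{1855055}{3}} = - \frac{3}{1855055}$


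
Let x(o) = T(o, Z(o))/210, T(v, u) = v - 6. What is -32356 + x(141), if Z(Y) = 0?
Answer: -452975/14 ≈ -32355.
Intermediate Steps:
T(v, u) = -6 + v
x(o) = -1/35 + o/210 (x(o) = (-6 + o)/210 = (-6 + o)*(1/210) = -1/35 + o/210)
-32356 + x(141) = -32356 + (-1/35 + (1/210)*141) = -32356 + (-1/35 + 47/70) = -32356 + 9/14 = -452975/14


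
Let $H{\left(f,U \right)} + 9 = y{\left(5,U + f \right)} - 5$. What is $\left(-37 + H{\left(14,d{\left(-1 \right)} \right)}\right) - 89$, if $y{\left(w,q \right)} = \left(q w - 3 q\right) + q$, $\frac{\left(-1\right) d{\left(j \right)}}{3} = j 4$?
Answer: $-62$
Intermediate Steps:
$d{\left(j \right)} = - 12 j$ ($d{\left(j \right)} = - 3 j 4 = - 3 \cdot 4 j = - 12 j$)
$y{\left(w,q \right)} = - 2 q + q w$ ($y{\left(w,q \right)} = \left(- 3 q + q w\right) + q = - 2 q + q w$)
$H{\left(f,U \right)} = -14 + 3 U + 3 f$ ($H{\left(f,U \right)} = -9 + \left(\left(U + f\right) \left(-2 + 5\right) - 5\right) = -9 + \left(\left(U + f\right) 3 - 5\right) = -9 - \left(5 - 3 U - 3 f\right) = -9 + \left(-5 + 3 U + 3 f\right) = -14 + 3 U + 3 f$)
$\left(-37 + H{\left(14,d{\left(-1 \right)} \right)}\right) - 89 = \left(-37 + \left(-14 + 3 \left(\left(-12\right) \left(-1\right)\right) + 3 \cdot 14\right)\right) - 89 = \left(-37 + \left(-14 + 3 \cdot 12 + 42\right)\right) - 89 = \left(-37 + \left(-14 + 36 + 42\right)\right) - 89 = \left(-37 + 64\right) - 89 = 27 - 89 = -62$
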